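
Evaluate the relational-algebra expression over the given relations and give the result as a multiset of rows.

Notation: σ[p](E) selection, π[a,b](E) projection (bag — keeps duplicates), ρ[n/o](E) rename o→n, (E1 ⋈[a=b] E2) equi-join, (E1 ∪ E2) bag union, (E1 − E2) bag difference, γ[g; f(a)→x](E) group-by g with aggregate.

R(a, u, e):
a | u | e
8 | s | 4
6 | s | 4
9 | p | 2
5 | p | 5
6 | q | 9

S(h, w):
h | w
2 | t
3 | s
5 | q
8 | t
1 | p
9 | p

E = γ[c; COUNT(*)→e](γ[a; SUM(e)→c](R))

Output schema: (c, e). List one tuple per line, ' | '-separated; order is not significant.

Per-node cardinality:
  R → 5
  γ[a; SUM(e)→c](R) → 4
  γ[c; COUNT(*)→e](γ[a; SUM(e)→c](R)) → 4

== RESULT ==
c | e
2 | 1
4 | 1
5 | 1
13 | 1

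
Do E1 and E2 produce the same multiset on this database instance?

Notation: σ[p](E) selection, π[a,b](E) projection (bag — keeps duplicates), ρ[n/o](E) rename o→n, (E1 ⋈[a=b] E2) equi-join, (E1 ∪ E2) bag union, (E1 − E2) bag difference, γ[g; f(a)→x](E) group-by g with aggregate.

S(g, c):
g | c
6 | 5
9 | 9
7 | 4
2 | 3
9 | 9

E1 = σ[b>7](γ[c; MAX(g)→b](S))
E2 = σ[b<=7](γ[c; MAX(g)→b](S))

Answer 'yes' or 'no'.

E1 row counts bottom-up:
  S → 5
  γ[c; MAX(g)→b](S) → 4
  σ[b>7](γ[c; MAX(g)→b](S)) → 1
E2 row counts bottom-up:
  S → 5
  γ[c; MAX(g)→b](S) → 4
  σ[b<=7](γ[c; MAX(g)→b](S)) → 3

E1 result:
c | b
9 | 9
E2 result:
c | b
3 | 2
4 | 7
5 | 6
Witness: (4, 7) appears 0× in E1 but 1× in E2.

no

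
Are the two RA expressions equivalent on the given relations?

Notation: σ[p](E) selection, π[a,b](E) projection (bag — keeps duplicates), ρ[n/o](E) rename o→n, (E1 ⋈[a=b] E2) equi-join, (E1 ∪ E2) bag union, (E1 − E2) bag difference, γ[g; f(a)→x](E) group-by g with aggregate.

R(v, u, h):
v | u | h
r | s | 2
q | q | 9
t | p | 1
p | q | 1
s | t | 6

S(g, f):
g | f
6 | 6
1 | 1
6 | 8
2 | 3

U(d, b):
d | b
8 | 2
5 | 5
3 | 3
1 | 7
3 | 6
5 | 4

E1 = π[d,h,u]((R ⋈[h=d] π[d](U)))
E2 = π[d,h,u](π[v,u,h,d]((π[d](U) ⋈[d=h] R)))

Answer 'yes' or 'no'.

E1 per-node cardinality:
  R → 5
  U → 6
  π[d](U) → 6
  (R ⋈[h=d] π[d](U)) → 2
  π[d,h,u]((R ⋈[h=d] π[d](U))) → 2
E2 per-node cardinality:
  U → 6
  π[d](U) → 6
  R → 5
  (π[d](U) ⋈[d=h] R) → 2
  π[v,u,h,d]((π[d](U) ⋈[d=h] R)) → 2
  π[d,h,u](π[v,u,h,d]((π[d](U) ⋈[d=h] R))) → 2

E1 and E2 produce the same multiset:
d | h | u
1 | 1 | p
1 | 1 | q

yes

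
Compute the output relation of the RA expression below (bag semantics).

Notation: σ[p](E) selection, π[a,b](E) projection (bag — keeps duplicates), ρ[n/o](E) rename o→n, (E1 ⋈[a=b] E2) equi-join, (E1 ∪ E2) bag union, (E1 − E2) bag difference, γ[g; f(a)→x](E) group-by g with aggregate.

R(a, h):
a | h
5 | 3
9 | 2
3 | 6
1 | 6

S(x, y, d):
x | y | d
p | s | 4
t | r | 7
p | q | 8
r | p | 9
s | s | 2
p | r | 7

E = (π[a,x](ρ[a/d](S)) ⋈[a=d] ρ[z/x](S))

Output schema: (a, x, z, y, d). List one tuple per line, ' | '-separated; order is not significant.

Subexpression sizes:
  S → 6
  ρ[a/d](S) → 6
  π[a,x](ρ[a/d](S)) → 6
  S → 6
  ρ[z/x](S) → 6
  (π[a,x](ρ[a/d](S)) ⋈[a=d] ρ[z/x](S)) → 8

== RESULT ==
a | x | z | y | d
2 | s | s | s | 2
4 | p | p | s | 4
7 | p | p | r | 7
7 | p | t | r | 7
7 | t | p | r | 7
7 | t | t | r | 7
8 | p | p | q | 8
9 | r | r | p | 9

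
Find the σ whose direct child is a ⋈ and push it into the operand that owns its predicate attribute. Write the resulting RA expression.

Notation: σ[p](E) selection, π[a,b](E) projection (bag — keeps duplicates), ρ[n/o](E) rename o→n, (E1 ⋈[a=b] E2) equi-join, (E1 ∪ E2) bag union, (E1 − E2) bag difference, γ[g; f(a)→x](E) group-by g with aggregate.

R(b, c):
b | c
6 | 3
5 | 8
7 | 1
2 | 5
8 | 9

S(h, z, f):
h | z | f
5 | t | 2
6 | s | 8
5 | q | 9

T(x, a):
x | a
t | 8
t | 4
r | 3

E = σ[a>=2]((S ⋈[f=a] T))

σ filters on a, owned by the right side.
E' = (S ⋈[f=a] σ[a>=2](T))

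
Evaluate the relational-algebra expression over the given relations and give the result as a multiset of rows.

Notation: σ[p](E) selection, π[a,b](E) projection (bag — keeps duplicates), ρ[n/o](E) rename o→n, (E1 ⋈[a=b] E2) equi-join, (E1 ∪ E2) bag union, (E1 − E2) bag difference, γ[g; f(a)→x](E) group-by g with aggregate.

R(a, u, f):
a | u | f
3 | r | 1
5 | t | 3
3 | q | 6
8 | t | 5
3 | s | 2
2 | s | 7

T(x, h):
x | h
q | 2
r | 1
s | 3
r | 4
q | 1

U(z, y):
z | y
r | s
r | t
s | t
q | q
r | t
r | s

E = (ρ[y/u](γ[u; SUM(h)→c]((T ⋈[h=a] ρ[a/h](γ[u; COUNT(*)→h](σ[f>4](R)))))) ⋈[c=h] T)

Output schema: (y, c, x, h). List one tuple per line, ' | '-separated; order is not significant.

Per-node cardinality:
  T → 5
  R → 6
  σ[f>4](R) → 3
  γ[u; COUNT(*)→h](σ[f>4](R)) → 3
  ρ[a/h](γ[u; COUNT(*)→h](σ[f>4](R))) → 3
  (T ⋈[h=a] ρ[a/h](γ[u; COUNT(*)→h](σ[f>4](R)))) → 6
  γ[u; SUM(h)→c]((T ⋈[h=a] ρ[a/h](γ[u; COUNT(*)→h](σ[f>4](R))))) → 3
  ρ[y/u](γ[u; SUM(h)→c]((T ⋈[h=a] ρ[a/h](γ[u; COUNT(*)→h](σ[f>4](R)))))) → 3
  T → 5
  (ρ[y/u](γ[u; SUM(h)→c]((T ⋈[h=a] ρ[a/h](γ[u; COUNT(*)→h](σ[f>4](R)))))) ⋈[c=h] T) → 3

== RESULT ==
y | c | x | h
q | 2 | q | 2
s | 2 | q | 2
t | 2 | q | 2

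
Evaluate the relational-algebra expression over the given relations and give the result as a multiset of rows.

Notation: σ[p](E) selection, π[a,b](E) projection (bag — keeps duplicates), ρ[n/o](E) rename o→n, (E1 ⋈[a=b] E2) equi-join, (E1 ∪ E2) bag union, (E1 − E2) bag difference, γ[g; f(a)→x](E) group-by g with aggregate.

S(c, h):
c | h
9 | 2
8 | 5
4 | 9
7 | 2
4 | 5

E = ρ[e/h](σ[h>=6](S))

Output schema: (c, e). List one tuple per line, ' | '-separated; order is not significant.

Stepwise |·|:
  S → 5
  σ[h>=6](S) → 1
  ρ[e/h](σ[h>=6](S)) → 1

== RESULT ==
c | e
4 | 9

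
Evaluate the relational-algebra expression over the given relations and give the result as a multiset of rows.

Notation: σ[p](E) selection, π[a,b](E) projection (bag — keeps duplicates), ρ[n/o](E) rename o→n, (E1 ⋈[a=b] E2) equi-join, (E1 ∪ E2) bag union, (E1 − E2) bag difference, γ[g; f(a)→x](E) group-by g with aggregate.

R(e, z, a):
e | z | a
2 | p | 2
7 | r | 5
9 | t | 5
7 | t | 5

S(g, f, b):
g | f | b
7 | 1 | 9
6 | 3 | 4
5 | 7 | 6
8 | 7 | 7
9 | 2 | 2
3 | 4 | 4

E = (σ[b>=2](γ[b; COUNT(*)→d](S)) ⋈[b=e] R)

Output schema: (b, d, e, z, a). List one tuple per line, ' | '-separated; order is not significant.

Stepwise |·|:
  S → 6
  γ[b; COUNT(*)→d](S) → 5
  σ[b>=2](γ[b; COUNT(*)→d](S)) → 5
  R → 4
  (σ[b>=2](γ[b; COUNT(*)→d](S)) ⋈[b=e] R) → 4

== RESULT ==
b | d | e | z | a
2 | 1 | 2 | p | 2
7 | 1 | 7 | r | 5
7 | 1 | 7 | t | 5
9 | 1 | 9 | t | 5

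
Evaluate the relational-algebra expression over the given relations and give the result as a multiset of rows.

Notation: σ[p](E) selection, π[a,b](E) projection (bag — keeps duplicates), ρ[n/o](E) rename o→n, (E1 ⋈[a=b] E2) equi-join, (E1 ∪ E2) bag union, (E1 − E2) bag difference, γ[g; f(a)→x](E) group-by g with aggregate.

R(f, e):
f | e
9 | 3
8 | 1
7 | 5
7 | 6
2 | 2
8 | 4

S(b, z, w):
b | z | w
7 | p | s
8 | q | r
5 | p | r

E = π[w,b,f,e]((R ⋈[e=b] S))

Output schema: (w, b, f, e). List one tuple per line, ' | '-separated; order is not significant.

Per-node cardinality:
  R → 6
  S → 3
  (R ⋈[e=b] S) → 1
  π[w,b,f,e]((R ⋈[e=b] S)) → 1

== RESULT ==
w | b | f | e
r | 5 | 7 | 5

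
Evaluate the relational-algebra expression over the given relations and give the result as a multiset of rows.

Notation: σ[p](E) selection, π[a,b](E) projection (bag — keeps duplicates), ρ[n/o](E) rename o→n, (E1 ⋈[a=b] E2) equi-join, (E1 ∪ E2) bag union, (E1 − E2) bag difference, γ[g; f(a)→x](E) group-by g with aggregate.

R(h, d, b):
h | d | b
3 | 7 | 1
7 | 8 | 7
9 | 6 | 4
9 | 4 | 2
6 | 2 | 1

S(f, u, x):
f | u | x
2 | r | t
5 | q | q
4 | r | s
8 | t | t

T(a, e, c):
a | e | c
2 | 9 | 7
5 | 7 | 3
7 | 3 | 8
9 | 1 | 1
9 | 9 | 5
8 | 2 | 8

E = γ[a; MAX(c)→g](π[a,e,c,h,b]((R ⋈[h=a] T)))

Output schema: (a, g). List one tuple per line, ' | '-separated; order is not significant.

Row counts bottom-up:
  R → 5
  T → 6
  (R ⋈[h=a] T) → 5
  π[a,e,c,h,b]((R ⋈[h=a] T)) → 5
  γ[a; MAX(c)→g](π[a,e,c,h,b]((R ⋈[h=a] T))) → 2

== RESULT ==
a | g
7 | 8
9 | 5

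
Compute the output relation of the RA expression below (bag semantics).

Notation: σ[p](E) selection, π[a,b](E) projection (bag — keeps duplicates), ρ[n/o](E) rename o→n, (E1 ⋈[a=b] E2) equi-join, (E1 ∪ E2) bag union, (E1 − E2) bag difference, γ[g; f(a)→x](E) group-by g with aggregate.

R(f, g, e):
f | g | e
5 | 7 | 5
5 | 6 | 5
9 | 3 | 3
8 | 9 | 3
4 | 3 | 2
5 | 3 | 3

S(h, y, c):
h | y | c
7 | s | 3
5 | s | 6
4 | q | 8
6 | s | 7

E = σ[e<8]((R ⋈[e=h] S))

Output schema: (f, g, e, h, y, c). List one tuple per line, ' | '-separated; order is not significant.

Row counts bottom-up:
  R → 6
  S → 4
  (R ⋈[e=h] S) → 2
  σ[e<8]((R ⋈[e=h] S)) → 2

== RESULT ==
f | g | e | h | y | c
5 | 6 | 5 | 5 | s | 6
5 | 7 | 5 | 5 | s | 6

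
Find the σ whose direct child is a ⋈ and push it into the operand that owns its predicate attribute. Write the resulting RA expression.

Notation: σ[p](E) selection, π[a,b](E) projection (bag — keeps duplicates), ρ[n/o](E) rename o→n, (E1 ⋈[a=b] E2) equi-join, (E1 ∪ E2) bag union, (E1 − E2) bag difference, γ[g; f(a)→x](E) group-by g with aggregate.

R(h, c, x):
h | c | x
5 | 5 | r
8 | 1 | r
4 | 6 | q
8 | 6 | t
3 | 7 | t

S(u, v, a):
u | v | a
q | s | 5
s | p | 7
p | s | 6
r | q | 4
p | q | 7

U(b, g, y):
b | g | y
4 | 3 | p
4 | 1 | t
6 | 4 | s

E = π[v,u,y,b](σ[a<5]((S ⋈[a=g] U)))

σ filters on a, owned by the left side.
E' = π[v,u,y,b]((σ[a<5](S) ⋈[a=g] U))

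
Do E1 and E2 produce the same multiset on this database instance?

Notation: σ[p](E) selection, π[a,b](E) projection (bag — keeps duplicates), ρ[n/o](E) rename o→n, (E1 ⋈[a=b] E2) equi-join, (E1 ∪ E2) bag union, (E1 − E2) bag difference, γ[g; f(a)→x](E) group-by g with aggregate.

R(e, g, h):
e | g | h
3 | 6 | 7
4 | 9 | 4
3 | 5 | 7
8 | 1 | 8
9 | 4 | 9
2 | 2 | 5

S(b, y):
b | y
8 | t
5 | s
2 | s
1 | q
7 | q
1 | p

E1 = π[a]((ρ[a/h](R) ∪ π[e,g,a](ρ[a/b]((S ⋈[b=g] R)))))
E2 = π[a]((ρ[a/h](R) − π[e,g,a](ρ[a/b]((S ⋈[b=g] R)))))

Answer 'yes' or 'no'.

E1 per-node cardinality:
  R → 6
  ρ[a/h](R) → 6
  S → 6
  R → 6
  (S ⋈[b=g] R) → 4
  ρ[a/b]((S ⋈[b=g] R)) → 4
  π[e,g,a](ρ[a/b]((S ⋈[b=g] R))) → 4
  (ρ[a/h](R) ∪ π[e,g,a](ρ[a/b]((S ⋈[b=g] R)))) → 10
  π[a]((ρ[a/h](R) ∪ π[e,g,a](ρ[a/b]((S ⋈[b=g] R))))) → 10
E2 per-node cardinality:
  R → 6
  ρ[a/h](R) → 6
  S → 6
  R → 6
  (S ⋈[b=g] R) → 4
  ρ[a/b]((S ⋈[b=g] R)) → 4
  π[e,g,a](ρ[a/b]((S ⋈[b=g] R))) → 4
  (ρ[a/h](R) − π[e,g,a](ρ[a/b]((S ⋈[b=g] R)))) → 6
  π[a]((ρ[a/h](R) − π[e,g,a](ρ[a/b]((S ⋈[b=g] R))))) → 6

E1 result:
a
1
1
2
4
5
5
7
7
8
9
E2 result:
a
4
5
7
7
8
9
Witness: (2,) appears 1× in E1 but 0× in E2.

no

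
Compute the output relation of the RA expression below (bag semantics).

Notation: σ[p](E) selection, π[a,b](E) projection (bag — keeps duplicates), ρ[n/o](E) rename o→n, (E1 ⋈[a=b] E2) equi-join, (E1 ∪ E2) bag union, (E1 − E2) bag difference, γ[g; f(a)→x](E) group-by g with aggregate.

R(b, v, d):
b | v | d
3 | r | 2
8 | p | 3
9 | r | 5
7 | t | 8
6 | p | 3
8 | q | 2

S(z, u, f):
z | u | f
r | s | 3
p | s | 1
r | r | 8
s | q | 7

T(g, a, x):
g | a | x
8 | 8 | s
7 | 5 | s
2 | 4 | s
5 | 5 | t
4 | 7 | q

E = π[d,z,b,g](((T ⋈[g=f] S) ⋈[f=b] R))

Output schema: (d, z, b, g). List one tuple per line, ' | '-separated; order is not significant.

Stepwise |·|:
  T → 5
  S → 4
  (T ⋈[g=f] S) → 2
  R → 6
  ((T ⋈[g=f] S) ⋈[f=b] R) → 3
  π[d,z,b,g](((T ⋈[g=f] S) ⋈[f=b] R)) → 3

== RESULT ==
d | z | b | g
2 | r | 8 | 8
3 | r | 8 | 8
8 | s | 7 | 7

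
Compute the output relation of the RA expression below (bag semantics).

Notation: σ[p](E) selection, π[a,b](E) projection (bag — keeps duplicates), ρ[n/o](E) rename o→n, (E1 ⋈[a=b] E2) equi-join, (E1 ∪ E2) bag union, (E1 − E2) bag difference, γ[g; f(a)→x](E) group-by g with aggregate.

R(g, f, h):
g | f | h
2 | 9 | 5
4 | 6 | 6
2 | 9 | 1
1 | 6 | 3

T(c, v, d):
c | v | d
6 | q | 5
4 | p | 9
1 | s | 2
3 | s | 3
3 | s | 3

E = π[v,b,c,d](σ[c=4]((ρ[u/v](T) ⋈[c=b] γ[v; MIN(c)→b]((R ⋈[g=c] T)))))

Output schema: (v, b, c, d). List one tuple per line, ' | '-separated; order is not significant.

Stepwise |·|:
  T → 5
  ρ[u/v](T) → 5
  R → 4
  T → 5
  (R ⋈[g=c] T) → 2
  γ[v; MIN(c)→b]((R ⋈[g=c] T)) → 2
  (ρ[u/v](T) ⋈[c=b] γ[v; MIN(c)→b]((R ⋈[g=c] T))) → 2
  σ[c=4]((ρ[u/v](T) ⋈[c=b] γ[v; MIN(c)→b]((R ⋈[g=c] T)))) → 1
  π[v,b,c,d](σ[c=4]((ρ[u/v](T) ⋈[c=b] γ[v; MIN(c)→b]((R ⋈[g=c] T))))) → 1

== RESULT ==
v | b | c | d
p | 4 | 4 | 9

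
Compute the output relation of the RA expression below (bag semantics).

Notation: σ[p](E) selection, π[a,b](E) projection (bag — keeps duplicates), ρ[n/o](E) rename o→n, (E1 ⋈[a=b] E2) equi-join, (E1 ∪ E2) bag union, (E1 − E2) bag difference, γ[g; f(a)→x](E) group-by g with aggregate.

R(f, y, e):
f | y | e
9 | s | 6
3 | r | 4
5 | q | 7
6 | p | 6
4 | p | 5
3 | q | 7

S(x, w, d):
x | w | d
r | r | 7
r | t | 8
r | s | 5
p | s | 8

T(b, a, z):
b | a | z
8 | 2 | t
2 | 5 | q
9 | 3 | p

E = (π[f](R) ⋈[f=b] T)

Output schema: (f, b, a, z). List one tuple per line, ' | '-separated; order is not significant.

Row counts bottom-up:
  R → 6
  π[f](R) → 6
  T → 3
  (π[f](R) ⋈[f=b] T) → 1

== RESULT ==
f | b | a | z
9 | 9 | 3 | p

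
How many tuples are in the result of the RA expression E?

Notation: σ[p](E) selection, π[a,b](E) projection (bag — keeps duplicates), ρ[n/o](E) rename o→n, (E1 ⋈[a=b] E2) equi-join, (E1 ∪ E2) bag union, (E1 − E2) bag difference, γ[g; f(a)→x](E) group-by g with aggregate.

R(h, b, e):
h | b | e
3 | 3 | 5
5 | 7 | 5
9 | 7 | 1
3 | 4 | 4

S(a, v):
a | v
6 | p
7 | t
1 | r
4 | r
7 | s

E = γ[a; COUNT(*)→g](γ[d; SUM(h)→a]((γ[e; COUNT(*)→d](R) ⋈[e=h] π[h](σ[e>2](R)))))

Subexpression sizes:
  R → 4
  γ[e; COUNT(*)→d](R) → 3
  R → 4
  σ[e>2](R) → 3
  π[h](σ[e>2](R)) → 3
  (γ[e; COUNT(*)→d](R) ⋈[e=h] π[h](σ[e>2](R))) → 1
  γ[d; SUM(h)→a]((γ[e; COUNT(*)→d](R) ⋈[e=h] π[h](σ[e>2](R)))) → 1
  γ[a; COUNT(*)→g](γ[d; SUM(h)→a]((γ[e; COUNT(*)→d](R) ⋈[e=h] π[h](σ[e>2](R))))) → 1

|E| = 1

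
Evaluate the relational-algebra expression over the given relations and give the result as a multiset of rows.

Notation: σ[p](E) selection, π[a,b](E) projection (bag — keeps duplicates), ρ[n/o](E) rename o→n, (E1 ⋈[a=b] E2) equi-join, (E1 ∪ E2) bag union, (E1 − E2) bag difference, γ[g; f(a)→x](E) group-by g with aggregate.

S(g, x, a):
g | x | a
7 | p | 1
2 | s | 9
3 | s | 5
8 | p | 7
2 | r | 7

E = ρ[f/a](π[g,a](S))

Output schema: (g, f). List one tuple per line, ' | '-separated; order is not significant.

Row counts bottom-up:
  S → 5
  π[g,a](S) → 5
  ρ[f/a](π[g,a](S)) → 5

== RESULT ==
g | f
2 | 7
2 | 9
3 | 5
7 | 1
8 | 7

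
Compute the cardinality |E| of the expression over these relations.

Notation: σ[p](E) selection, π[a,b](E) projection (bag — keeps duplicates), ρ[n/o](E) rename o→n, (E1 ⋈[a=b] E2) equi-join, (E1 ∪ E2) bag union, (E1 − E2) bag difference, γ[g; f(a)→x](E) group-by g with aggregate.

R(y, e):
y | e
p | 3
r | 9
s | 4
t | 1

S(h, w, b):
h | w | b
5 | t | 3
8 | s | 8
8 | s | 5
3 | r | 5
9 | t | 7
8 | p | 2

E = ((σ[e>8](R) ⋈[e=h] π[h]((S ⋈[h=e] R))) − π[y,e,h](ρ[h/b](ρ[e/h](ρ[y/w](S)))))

Stepwise |·|:
  R → 4
  σ[e>8](R) → 1
  S → 6
  R → 4
  (S ⋈[h=e] R) → 2
  π[h]((S ⋈[h=e] R)) → 2
  (σ[e>8](R) ⋈[e=h] π[h]((S ⋈[h=e] R))) → 1
  S → 6
  ρ[y/w](S) → 6
  ρ[e/h](ρ[y/w](S)) → 6
  ρ[h/b](ρ[e/h](ρ[y/w](S))) → 6
  π[y,e,h](ρ[h/b](ρ[e/h](ρ[y/w](S)))) → 6
  ((σ[e>8](R) ⋈[e=h] π[h]((S ⋈[h=e] R))) − π[y,e,h](ρ[h/b](ρ[e/h](ρ[y/w](S))))) → 1

|E| = 1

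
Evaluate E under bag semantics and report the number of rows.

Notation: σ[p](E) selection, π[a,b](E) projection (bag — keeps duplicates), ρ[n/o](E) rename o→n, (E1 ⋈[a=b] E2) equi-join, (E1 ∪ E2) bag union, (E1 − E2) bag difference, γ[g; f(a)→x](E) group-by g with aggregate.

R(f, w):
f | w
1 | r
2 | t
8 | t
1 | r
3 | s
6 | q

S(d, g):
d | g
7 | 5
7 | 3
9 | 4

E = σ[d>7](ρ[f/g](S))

Row counts bottom-up:
  S → 3
  ρ[f/g](S) → 3
  σ[d>7](ρ[f/g](S)) → 1

|E| = 1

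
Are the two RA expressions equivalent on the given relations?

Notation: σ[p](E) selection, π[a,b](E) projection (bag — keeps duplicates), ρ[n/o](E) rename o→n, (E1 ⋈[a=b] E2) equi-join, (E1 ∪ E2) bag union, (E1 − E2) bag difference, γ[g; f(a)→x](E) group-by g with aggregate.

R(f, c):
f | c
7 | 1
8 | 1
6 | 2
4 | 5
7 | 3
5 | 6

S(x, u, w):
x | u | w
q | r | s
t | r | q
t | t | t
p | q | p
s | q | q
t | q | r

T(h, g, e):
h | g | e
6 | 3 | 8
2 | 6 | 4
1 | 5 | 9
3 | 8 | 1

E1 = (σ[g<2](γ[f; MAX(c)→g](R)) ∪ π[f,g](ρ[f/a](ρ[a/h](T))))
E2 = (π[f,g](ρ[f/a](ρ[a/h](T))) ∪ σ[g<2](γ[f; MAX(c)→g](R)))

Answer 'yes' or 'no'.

E1 row counts bottom-up:
  R → 6
  γ[f; MAX(c)→g](R) → 5
  σ[g<2](γ[f; MAX(c)→g](R)) → 1
  T → 4
  ρ[a/h](T) → 4
  ρ[f/a](ρ[a/h](T)) → 4
  π[f,g](ρ[f/a](ρ[a/h](T))) → 4
  (σ[g<2](γ[f; MAX(c)→g](R)) ∪ π[f,g](ρ[f/a](ρ[a/h](T)))) → 5
E2 row counts bottom-up:
  T → 4
  ρ[a/h](T) → 4
  ρ[f/a](ρ[a/h](T)) → 4
  π[f,g](ρ[f/a](ρ[a/h](T))) → 4
  R → 6
  γ[f; MAX(c)→g](R) → 5
  σ[g<2](γ[f; MAX(c)→g](R)) → 1
  (π[f,g](ρ[f/a](ρ[a/h](T))) ∪ σ[g<2](γ[f; MAX(c)→g](R))) → 5

E1 and E2 produce the same multiset:
f | g
1 | 5
2 | 6
3 | 8
6 | 3
8 | 1

yes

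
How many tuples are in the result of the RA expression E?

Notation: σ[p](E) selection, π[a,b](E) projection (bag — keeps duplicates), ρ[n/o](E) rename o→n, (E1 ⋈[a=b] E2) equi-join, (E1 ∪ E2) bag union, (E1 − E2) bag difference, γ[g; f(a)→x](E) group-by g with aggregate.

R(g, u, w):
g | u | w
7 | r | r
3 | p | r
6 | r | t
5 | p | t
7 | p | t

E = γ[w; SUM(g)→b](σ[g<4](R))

Per-node cardinality:
  R → 5
  σ[g<4](R) → 1
  γ[w; SUM(g)→b](σ[g<4](R)) → 1

|E| = 1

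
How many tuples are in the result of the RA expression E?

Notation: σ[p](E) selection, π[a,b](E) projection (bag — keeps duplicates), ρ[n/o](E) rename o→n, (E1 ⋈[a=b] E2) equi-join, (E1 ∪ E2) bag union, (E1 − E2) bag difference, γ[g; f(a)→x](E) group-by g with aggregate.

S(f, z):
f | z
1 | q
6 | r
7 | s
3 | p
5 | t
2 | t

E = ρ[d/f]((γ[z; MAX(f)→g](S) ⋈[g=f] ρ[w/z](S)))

Row counts bottom-up:
  S → 6
  γ[z; MAX(f)→g](S) → 5
  S → 6
  ρ[w/z](S) → 6
  (γ[z; MAX(f)→g](S) ⋈[g=f] ρ[w/z](S)) → 5
  ρ[d/f]((γ[z; MAX(f)→g](S) ⋈[g=f] ρ[w/z](S))) → 5

|E| = 5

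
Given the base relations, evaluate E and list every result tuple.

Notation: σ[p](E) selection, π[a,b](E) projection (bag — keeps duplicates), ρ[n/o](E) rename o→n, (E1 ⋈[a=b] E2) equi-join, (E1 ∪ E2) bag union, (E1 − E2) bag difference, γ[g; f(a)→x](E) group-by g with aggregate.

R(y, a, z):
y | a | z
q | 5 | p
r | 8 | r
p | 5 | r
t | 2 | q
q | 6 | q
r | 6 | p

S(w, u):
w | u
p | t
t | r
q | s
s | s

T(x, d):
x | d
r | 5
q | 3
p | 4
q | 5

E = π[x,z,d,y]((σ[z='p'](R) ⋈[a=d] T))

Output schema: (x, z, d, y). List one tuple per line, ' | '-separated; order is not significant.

Subexpression sizes:
  R → 6
  σ[z='p'](R) → 2
  T → 4
  (σ[z='p'](R) ⋈[a=d] T) → 2
  π[x,z,d,y]((σ[z='p'](R) ⋈[a=d] T)) → 2

== RESULT ==
x | z | d | y
q | p | 5 | q
r | p | 5 | q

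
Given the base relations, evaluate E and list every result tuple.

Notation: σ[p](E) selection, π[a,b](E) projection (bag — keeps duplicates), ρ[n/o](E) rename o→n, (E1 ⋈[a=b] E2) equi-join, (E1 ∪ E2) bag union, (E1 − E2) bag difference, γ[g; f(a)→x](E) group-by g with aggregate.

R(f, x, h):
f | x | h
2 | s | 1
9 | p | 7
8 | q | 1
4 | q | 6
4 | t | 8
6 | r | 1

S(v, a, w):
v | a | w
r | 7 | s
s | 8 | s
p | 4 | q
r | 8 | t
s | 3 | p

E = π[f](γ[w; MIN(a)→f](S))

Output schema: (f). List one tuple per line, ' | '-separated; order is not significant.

Per-node cardinality:
  S → 5
  γ[w; MIN(a)→f](S) → 4
  π[f](γ[w; MIN(a)→f](S)) → 4

== RESULT ==
f
3
4
7
8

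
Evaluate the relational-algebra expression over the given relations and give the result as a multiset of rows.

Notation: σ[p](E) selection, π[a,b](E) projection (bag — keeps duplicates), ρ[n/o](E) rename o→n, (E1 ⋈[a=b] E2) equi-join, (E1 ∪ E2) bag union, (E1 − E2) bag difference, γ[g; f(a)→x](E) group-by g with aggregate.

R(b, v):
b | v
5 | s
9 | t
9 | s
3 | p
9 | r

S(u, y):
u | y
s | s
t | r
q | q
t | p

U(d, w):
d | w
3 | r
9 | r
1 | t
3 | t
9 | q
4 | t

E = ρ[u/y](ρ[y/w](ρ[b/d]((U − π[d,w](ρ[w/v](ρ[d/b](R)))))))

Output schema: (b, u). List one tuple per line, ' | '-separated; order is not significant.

Per-node cardinality:
  U → 6
  R → 5
  ρ[d/b](R) → 5
  ρ[w/v](ρ[d/b](R)) → 5
  π[d,w](ρ[w/v](ρ[d/b](R))) → 5
  (U − π[d,w](ρ[w/v](ρ[d/b](R)))) → 5
  ρ[b/d]((U − π[d,w](ρ[w/v](ρ[d/b](R))))) → 5
  ρ[y/w](ρ[b/d]((U − π[d,w](ρ[w/v](ρ[d/b](R)))))) → 5
  ρ[u/y](ρ[y/w](ρ[b/d]((U − π[d,w](ρ[w/v](ρ[d/b](R))))))) → 5

== RESULT ==
b | u
1 | t
3 | r
3 | t
4 | t
9 | q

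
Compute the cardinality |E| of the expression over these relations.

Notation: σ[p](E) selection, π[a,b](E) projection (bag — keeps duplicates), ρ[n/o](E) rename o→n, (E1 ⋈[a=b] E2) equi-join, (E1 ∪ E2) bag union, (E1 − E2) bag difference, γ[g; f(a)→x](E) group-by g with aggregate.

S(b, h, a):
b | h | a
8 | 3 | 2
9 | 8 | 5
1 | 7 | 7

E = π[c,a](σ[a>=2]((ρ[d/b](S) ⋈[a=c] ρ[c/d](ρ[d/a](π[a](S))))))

Subexpression sizes:
  S → 3
  ρ[d/b](S) → 3
  S → 3
  π[a](S) → 3
  ρ[d/a](π[a](S)) → 3
  ρ[c/d](ρ[d/a](π[a](S))) → 3
  (ρ[d/b](S) ⋈[a=c] ρ[c/d](ρ[d/a](π[a](S)))) → 3
  σ[a>=2]((ρ[d/b](S) ⋈[a=c] ρ[c/d](ρ[d/a](π[a](S))))) → 3
  π[c,a](σ[a>=2]((ρ[d/b](S) ⋈[a=c] ρ[c/d](ρ[d/a](π[a](S)))))) → 3

|E| = 3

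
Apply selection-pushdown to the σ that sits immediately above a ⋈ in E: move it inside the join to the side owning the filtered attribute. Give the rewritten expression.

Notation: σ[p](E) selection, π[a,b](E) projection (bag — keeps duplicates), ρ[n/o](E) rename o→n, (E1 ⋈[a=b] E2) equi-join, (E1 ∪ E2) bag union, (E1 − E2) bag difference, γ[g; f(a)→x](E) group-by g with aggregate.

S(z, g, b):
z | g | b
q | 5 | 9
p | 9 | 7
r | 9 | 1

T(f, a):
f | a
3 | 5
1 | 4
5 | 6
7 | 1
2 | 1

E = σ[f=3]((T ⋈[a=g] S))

σ filters on f, owned by the left side.
E' = (σ[f=3](T) ⋈[a=g] S)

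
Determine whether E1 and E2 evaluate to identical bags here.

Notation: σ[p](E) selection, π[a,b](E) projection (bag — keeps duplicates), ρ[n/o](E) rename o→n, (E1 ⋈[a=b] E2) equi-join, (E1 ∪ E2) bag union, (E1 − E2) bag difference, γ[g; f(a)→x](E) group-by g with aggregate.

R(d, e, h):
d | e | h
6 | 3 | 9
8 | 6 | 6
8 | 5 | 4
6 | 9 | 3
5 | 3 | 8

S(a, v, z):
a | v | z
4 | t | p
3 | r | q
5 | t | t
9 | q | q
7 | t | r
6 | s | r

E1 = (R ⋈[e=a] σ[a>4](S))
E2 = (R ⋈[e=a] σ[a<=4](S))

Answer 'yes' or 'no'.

E1 stepwise |·|:
  R → 5
  S → 6
  σ[a>4](S) → 4
  (R ⋈[e=a] σ[a>4](S)) → 3
E2 stepwise |·|:
  R → 5
  S → 6
  σ[a<=4](S) → 2
  (R ⋈[e=a] σ[a<=4](S)) → 2

E1 result:
d | e | h | a | v | z
6 | 9 | 3 | 9 | q | q
8 | 5 | 4 | 5 | t | t
8 | 6 | 6 | 6 | s | r
E2 result:
d | e | h | a | v | z
5 | 3 | 8 | 3 | r | q
6 | 3 | 9 | 3 | r | q
Witness: (8, 6, 6, 6, 's', 'r') appears 1× in E1 but 0× in E2.

no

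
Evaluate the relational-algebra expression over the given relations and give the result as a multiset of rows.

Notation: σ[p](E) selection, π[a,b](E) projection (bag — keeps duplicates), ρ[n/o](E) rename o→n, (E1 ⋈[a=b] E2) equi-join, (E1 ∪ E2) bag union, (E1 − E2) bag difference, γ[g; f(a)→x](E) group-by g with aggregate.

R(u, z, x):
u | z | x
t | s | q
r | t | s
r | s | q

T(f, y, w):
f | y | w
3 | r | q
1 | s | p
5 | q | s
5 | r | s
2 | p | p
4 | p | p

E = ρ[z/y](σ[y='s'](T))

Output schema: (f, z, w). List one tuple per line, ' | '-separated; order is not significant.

Row counts bottom-up:
  T → 6
  σ[y='s'](T) → 1
  ρ[z/y](σ[y='s'](T)) → 1

== RESULT ==
f | z | w
1 | s | p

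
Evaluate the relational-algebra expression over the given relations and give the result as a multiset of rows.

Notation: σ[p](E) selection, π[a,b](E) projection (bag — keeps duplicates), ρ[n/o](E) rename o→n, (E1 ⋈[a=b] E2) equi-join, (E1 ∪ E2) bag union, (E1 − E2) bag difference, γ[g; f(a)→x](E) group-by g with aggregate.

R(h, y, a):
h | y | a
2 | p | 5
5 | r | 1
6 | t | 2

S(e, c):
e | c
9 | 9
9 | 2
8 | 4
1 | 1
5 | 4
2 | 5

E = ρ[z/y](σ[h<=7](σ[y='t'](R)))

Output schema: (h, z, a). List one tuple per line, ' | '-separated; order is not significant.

Subexpression sizes:
  R → 3
  σ[y='t'](R) → 1
  σ[h<=7](σ[y='t'](R)) → 1
  ρ[z/y](σ[h<=7](σ[y='t'](R))) → 1

== RESULT ==
h | z | a
6 | t | 2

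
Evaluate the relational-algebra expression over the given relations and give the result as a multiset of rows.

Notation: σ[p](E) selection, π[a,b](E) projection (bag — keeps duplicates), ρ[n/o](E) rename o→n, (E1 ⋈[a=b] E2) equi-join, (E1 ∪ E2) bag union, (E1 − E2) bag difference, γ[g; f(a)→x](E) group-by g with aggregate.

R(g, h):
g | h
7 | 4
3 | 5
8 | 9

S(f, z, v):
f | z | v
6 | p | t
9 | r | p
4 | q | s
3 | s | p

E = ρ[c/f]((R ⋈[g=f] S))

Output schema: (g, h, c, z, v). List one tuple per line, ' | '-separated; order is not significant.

Row counts bottom-up:
  R → 3
  S → 4
  (R ⋈[g=f] S) → 1
  ρ[c/f]((R ⋈[g=f] S)) → 1

== RESULT ==
g | h | c | z | v
3 | 5 | 3 | s | p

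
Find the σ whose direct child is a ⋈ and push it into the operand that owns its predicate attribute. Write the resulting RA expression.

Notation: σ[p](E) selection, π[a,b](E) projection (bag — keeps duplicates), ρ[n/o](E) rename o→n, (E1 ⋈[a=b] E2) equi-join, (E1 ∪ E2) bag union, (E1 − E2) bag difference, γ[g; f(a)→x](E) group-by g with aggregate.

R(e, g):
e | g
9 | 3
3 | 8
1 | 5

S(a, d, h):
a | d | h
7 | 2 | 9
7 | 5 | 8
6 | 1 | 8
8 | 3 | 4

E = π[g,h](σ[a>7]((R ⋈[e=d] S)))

σ filters on a, owned by the right side.
E' = π[g,h]((R ⋈[e=d] σ[a>7](S)))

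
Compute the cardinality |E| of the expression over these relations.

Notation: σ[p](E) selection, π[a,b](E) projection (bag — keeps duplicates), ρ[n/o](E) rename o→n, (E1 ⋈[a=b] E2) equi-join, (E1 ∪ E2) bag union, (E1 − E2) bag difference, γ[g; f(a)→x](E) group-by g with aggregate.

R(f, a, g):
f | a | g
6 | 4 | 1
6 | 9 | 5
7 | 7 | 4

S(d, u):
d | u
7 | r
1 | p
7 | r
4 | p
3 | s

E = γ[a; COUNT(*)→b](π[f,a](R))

Row counts bottom-up:
  R → 3
  π[f,a](R) → 3
  γ[a; COUNT(*)→b](π[f,a](R)) → 3

|E| = 3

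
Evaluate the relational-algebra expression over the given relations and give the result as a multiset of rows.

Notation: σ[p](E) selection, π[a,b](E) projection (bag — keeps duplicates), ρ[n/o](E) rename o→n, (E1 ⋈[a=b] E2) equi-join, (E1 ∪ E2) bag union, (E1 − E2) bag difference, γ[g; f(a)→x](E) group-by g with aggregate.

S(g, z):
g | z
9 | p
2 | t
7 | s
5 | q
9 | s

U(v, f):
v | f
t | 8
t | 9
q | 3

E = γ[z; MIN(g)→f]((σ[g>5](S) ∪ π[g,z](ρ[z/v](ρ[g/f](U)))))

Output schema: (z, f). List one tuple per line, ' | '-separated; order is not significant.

Row counts bottom-up:
  S → 5
  σ[g>5](S) → 3
  U → 3
  ρ[g/f](U) → 3
  ρ[z/v](ρ[g/f](U)) → 3
  π[g,z](ρ[z/v](ρ[g/f](U))) → 3
  (σ[g>5](S) ∪ π[g,z](ρ[z/v](ρ[g/f](U)))) → 6
  γ[z; MIN(g)→f]((σ[g>5](S) ∪ π[g,z](ρ[z/v](ρ[g/f](U))))) → 4

== RESULT ==
z | f
p | 9
q | 3
s | 7
t | 8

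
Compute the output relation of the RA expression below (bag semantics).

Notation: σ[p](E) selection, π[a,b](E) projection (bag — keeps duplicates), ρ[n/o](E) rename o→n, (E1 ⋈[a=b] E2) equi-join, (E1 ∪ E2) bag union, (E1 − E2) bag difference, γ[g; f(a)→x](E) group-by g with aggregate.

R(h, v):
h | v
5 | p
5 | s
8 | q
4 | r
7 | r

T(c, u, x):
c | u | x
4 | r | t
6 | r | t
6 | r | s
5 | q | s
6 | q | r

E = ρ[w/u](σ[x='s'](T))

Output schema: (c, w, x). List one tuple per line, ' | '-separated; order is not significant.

Per-node cardinality:
  T → 5
  σ[x='s'](T) → 2
  ρ[w/u](σ[x='s'](T)) → 2

== RESULT ==
c | w | x
5 | q | s
6 | r | s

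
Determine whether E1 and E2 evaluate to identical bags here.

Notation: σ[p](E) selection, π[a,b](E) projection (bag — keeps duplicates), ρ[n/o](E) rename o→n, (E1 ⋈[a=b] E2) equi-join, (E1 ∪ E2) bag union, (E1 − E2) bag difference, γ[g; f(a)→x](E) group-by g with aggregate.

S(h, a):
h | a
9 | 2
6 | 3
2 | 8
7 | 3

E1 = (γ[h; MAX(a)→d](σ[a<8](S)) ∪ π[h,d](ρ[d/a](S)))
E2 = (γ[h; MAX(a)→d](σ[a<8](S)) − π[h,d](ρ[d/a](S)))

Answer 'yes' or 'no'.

E1 stepwise |·|:
  S → 4
  σ[a<8](S) → 3
  γ[h; MAX(a)→d](σ[a<8](S)) → 3
  S → 4
  ρ[d/a](S) → 4
  π[h,d](ρ[d/a](S)) → 4
  (γ[h; MAX(a)→d](σ[a<8](S)) ∪ π[h,d](ρ[d/a](S))) → 7
E2 stepwise |·|:
  S → 4
  σ[a<8](S) → 3
  γ[h; MAX(a)→d](σ[a<8](S)) → 3
  S → 4
  ρ[d/a](S) → 4
  π[h,d](ρ[d/a](S)) → 4
  (γ[h; MAX(a)→d](σ[a<8](S)) − π[h,d](ρ[d/a](S))) → 0

E1 result:
h | d
2 | 8
6 | 3
6 | 3
7 | 3
7 | 3
9 | 2
9 | 2
E2 result:
h | d
(0 rows)
Witness: (6, 3) appears 2× in E1 but 0× in E2.

no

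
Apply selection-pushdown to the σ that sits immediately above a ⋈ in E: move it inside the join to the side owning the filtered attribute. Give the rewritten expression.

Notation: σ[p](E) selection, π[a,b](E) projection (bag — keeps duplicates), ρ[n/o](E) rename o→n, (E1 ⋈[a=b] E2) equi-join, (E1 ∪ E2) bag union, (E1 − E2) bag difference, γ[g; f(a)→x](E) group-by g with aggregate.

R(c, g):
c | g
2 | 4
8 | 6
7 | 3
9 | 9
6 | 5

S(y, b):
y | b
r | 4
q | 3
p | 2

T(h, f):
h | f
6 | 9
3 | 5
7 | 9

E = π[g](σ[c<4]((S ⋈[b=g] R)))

σ filters on c, owned by the right side.
E' = π[g]((S ⋈[b=g] σ[c<4](R)))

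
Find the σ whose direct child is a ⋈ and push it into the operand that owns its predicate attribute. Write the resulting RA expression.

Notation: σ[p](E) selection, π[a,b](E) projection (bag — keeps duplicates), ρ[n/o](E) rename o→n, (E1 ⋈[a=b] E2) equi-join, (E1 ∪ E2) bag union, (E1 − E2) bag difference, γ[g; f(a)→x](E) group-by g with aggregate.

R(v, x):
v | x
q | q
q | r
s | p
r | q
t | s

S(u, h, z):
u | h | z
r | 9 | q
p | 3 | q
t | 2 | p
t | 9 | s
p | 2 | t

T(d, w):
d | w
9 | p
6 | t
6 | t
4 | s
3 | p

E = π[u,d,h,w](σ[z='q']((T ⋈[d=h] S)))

σ filters on z, owned by the right side.
E' = π[u,d,h,w]((T ⋈[d=h] σ[z='q'](S)))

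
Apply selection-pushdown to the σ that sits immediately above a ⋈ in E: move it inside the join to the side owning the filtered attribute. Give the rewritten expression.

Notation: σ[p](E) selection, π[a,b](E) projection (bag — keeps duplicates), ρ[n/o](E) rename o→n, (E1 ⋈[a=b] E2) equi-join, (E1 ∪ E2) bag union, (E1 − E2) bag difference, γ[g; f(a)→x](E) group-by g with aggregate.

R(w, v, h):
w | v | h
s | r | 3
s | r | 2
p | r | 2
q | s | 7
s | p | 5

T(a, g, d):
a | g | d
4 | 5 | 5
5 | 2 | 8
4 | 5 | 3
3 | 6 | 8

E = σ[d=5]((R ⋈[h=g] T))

σ filters on d, owned by the right side.
E' = (R ⋈[h=g] σ[d=5](T))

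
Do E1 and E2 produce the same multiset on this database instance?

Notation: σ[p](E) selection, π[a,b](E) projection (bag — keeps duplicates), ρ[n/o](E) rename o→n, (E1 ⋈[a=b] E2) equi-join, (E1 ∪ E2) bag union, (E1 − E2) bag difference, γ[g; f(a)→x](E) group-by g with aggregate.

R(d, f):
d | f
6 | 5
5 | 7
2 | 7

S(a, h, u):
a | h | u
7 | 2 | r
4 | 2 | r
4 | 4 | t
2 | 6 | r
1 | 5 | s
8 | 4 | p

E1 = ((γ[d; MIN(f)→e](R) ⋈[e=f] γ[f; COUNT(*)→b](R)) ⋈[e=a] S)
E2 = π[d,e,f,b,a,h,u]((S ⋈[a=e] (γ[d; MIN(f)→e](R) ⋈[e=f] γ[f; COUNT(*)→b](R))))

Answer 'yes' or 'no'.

E1 stepwise |·|:
  R → 3
  γ[d; MIN(f)→e](R) → 3
  R → 3
  γ[f; COUNT(*)→b](R) → 2
  (γ[d; MIN(f)→e](R) ⋈[e=f] γ[f; COUNT(*)→b](R)) → 3
  S → 6
  ((γ[d; MIN(f)→e](R) ⋈[e=f] γ[f; COUNT(*)→b](R)) ⋈[e=a] S) → 2
E2 stepwise |·|:
  S → 6
  R → 3
  γ[d; MIN(f)→e](R) → 3
  R → 3
  γ[f; COUNT(*)→b](R) → 2
  (γ[d; MIN(f)→e](R) ⋈[e=f] γ[f; COUNT(*)→b](R)) → 3
  (S ⋈[a=e] (γ[d; MIN(f)→e](R) ⋈[e=f] γ[f; COUNT(*)→b](R))) → 2
  π[d,e,f,b,a,h,u]((S ⋈[a=e] (γ[d; MIN(f)→e](R) ⋈[e=f] γ[f; COUNT(*)→b](R)))) → 2

E1 and E2 produce the same multiset:
d | e | f | b | a | h | u
2 | 7 | 7 | 2 | 7 | 2 | r
5 | 7 | 7 | 2 | 7 | 2 | r

yes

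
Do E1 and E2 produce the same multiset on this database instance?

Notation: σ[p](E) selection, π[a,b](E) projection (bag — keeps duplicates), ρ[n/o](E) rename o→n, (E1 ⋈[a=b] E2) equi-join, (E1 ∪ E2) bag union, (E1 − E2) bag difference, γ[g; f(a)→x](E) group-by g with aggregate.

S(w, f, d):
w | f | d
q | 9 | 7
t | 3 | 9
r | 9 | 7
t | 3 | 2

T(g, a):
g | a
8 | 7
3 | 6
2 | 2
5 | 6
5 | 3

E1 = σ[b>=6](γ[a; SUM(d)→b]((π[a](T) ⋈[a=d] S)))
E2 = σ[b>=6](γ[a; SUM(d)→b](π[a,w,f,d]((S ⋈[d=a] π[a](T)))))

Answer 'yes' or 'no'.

E1 row counts bottom-up:
  T → 5
  π[a](T) → 5
  S → 4
  (π[a](T) ⋈[a=d] S) → 3
  γ[a; SUM(d)→b]((π[a](T) ⋈[a=d] S)) → 2
  σ[b>=6](γ[a; SUM(d)→b]((π[a](T) ⋈[a=d] S))) → 1
E2 row counts bottom-up:
  S → 4
  T → 5
  π[a](T) → 5
  (S ⋈[d=a] π[a](T)) → 3
  π[a,w,f,d]((S ⋈[d=a] π[a](T))) → 3
  γ[a; SUM(d)→b](π[a,w,f,d]((S ⋈[d=a] π[a](T)))) → 2
  σ[b>=6](γ[a; SUM(d)→b](π[a,w,f,d]((S ⋈[d=a] π[a](T))))) → 1

E1 and E2 produce the same multiset:
a | b
7 | 14

yes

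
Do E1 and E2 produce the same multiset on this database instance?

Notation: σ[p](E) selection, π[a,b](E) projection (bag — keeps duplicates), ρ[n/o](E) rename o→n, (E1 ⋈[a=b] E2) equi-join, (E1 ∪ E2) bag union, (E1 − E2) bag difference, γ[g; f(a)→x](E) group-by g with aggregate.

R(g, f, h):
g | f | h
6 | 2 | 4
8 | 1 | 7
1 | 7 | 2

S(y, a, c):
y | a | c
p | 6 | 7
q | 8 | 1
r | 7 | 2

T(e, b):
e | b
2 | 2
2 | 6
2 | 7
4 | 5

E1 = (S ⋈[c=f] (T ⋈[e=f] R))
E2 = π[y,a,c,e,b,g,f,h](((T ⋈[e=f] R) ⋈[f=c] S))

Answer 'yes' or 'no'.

E1 row counts bottom-up:
  S → 3
  T → 4
  R → 3
  (T ⋈[e=f] R) → 3
  (S ⋈[c=f] (T ⋈[e=f] R)) → 3
E2 row counts bottom-up:
  T → 4
  R → 3
  (T ⋈[e=f] R) → 3
  S → 3
  ((T ⋈[e=f] R) ⋈[f=c] S) → 3
  π[y,a,c,e,b,g,f,h](((T ⋈[e=f] R) ⋈[f=c] S)) → 3

E1 and E2 produce the same multiset:
y | a | c | e | b | g | f | h
r | 7 | 2 | 2 | 2 | 6 | 2 | 4
r | 7 | 2 | 2 | 6 | 6 | 2 | 4
r | 7 | 2 | 2 | 7 | 6 | 2 | 4

yes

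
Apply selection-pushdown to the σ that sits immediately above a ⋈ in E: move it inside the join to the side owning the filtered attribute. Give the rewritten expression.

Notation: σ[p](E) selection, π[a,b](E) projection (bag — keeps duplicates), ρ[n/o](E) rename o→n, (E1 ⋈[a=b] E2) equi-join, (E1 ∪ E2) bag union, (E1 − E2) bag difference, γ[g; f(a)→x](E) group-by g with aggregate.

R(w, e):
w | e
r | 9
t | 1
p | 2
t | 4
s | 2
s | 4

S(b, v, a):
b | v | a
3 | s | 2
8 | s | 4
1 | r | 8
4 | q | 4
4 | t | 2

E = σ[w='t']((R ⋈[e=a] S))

σ filters on w, owned by the left side.
E' = (σ[w='t'](R) ⋈[e=a] S)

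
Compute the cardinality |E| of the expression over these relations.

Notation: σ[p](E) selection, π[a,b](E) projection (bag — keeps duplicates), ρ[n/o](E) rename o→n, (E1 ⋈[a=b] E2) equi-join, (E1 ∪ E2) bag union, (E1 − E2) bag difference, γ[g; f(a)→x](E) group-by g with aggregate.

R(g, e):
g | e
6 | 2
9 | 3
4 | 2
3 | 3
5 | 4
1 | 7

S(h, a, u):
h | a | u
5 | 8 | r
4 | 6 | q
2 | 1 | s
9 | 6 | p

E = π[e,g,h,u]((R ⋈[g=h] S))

Per-node cardinality:
  R → 6
  S → 4
  (R ⋈[g=h] S) → 3
  π[e,g,h,u]((R ⋈[g=h] S)) → 3

|E| = 3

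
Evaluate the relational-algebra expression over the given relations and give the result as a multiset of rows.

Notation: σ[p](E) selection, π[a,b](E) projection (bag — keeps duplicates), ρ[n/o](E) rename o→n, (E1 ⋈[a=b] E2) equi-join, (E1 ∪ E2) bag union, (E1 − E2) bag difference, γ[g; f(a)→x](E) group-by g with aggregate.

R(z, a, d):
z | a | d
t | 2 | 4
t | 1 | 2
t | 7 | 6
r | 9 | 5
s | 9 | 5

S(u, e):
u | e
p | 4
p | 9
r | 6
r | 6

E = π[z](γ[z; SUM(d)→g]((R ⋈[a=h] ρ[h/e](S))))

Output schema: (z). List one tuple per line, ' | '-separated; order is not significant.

Per-node cardinality:
  R → 5
  S → 4
  ρ[h/e](S) → 4
  (R ⋈[a=h] ρ[h/e](S)) → 2
  γ[z; SUM(d)→g]((R ⋈[a=h] ρ[h/e](S))) → 2
  π[z](γ[z; SUM(d)→g]((R ⋈[a=h] ρ[h/e](S)))) → 2

== RESULT ==
z
r
s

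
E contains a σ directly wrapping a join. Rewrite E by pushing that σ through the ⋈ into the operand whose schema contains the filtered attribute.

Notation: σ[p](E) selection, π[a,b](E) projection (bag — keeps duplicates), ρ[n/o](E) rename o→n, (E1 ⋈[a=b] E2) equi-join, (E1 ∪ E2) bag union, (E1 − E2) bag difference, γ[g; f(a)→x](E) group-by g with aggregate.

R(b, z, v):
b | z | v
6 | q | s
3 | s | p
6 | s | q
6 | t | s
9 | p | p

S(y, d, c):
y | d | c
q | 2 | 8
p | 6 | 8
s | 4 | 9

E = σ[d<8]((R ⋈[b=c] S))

σ filters on d, owned by the right side.
E' = (R ⋈[b=c] σ[d<8](S))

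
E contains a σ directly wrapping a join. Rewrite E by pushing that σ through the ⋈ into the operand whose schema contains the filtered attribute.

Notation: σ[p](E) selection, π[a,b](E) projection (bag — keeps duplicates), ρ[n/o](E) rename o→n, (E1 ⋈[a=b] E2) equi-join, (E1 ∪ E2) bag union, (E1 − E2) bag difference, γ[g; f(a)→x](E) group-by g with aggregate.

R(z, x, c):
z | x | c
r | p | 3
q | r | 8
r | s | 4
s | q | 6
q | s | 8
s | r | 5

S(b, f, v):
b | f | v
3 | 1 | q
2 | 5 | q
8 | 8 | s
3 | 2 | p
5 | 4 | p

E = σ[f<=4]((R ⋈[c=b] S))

σ filters on f, owned by the right side.
E' = (R ⋈[c=b] σ[f<=4](S))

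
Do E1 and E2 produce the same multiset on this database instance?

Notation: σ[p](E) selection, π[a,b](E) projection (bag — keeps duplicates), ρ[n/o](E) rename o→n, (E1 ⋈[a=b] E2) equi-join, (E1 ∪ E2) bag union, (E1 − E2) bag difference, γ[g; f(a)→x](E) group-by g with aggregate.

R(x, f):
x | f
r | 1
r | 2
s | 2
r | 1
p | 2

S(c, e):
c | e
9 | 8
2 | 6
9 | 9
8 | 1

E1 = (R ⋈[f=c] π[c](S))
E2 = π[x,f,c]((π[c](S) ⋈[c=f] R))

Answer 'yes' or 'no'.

E1 stepwise |·|:
  R → 5
  S → 4
  π[c](S) → 4
  (R ⋈[f=c] π[c](S)) → 3
E2 stepwise |·|:
  S → 4
  π[c](S) → 4
  R → 5
  (π[c](S) ⋈[c=f] R) → 3
  π[x,f,c]((π[c](S) ⋈[c=f] R)) → 3

E1 and E2 produce the same multiset:
x | f | c
p | 2 | 2
r | 2 | 2
s | 2 | 2

yes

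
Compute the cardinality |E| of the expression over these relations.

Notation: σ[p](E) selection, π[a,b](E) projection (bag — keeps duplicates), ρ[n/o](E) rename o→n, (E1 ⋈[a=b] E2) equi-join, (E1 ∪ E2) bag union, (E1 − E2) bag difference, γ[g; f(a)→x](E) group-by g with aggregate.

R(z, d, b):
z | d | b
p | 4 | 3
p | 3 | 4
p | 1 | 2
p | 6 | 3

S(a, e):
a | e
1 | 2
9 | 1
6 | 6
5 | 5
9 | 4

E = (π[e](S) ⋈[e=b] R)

Row counts bottom-up:
  S → 5
  π[e](S) → 5
  R → 4
  (π[e](S) ⋈[e=b] R) → 2

|E| = 2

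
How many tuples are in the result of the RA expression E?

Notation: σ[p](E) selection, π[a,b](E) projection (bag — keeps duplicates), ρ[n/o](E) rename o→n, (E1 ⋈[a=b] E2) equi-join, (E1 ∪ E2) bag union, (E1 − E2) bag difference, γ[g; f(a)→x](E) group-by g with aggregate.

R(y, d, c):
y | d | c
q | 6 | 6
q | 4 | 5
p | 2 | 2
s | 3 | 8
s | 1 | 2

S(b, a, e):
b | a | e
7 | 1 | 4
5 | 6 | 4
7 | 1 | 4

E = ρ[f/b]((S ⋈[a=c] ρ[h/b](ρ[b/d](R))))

Per-node cardinality:
  S → 3
  R → 5
  ρ[b/d](R) → 5
  ρ[h/b](ρ[b/d](R)) → 5
  (S ⋈[a=c] ρ[h/b](ρ[b/d](R))) → 1
  ρ[f/b]((S ⋈[a=c] ρ[h/b](ρ[b/d](R)))) → 1

|E| = 1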